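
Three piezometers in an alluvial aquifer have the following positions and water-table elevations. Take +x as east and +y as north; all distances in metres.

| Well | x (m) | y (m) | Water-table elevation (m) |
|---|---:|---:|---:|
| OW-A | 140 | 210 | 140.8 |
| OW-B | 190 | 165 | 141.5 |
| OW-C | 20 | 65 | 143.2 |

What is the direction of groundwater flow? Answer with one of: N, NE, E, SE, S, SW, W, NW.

Differences from OW-A: to OW-B (Δx, Δy, Δh) = (50, -45, +0.7); to OW-C = (-120, -145, +2.4).
Determinant of the coordinate differences = 50·(-145) − (-120)·(-45) = -12650.
∂h/∂x = [(+0.7)·(-145) − (+2.4)·(-45)] / -12650 = -0.0005138
∂h/∂y = [50·(+2.4) − (-120)·(+0.7)] / -12650 = -0.01613
Flow = −∇h = (+0.0005138 east, +0.01613 north), which points north.

N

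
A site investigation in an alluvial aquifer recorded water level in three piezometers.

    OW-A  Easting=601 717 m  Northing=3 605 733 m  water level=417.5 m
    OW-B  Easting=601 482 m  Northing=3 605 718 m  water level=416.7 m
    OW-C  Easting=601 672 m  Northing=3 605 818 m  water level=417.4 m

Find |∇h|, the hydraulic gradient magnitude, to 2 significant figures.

0.0034

With h = a·x + b·y + c and OW-A as origin, the differences give:
  (-235)·a + (-15)·b = -0.8
  (-45)·a + 85·b = -0.1
Eliminate b (×85 and ×(-15), subtract): -20650·a = -69.50 → a = ∂h/∂x = +0.003366
Back-substitute: b = ∂h/∂y = +0.0006053.
|∇h| = √(0.003366² + 0.0006053²) = 0.00342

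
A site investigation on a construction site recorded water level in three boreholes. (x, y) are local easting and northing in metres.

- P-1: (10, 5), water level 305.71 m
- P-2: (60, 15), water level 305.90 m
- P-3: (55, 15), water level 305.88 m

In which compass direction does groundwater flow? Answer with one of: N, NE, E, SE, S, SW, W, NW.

W

Taking P-1 as reference: P-2−P-1 = (50, 10, +0.19); P-3−P-1 = (45, 10, +0.17).
Determinant of the coordinate differences = 50·10 − 45·10 = 50.
∂h/∂x = [(+0.19)·10 − (+0.17)·10] / 50 = +0.004000
∂h/∂y = [50·(+0.17) − 45·(+0.19)] / 50 = -0.0010000
Flow = −∇h = (-0.004000 east, +0.0010000 north), which points west.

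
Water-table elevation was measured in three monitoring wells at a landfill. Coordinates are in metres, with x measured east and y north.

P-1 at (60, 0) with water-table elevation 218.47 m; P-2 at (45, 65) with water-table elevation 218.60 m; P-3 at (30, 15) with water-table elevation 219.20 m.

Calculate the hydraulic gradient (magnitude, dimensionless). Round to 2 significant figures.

With h = a·x + b·y + c and P-1 as origin, the differences give:
  (-15)·a + 65·b = +0.13
  (-30)·a + 15·b = +0.73
Eliminate b (×15 and ×65, subtract): 1725·a = -45.500 → a = ∂h/∂x = -0.02638
Back-substitute: b = ∂h/∂y = -0.004087.
|∇h| = √(-0.02638² + -0.004087²) = 0.02669

0.027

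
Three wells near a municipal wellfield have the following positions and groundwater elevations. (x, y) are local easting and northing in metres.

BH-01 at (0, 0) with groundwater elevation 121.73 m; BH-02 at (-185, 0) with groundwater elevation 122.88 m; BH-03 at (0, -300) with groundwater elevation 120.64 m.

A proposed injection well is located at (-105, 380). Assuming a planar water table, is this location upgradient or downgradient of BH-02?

upgradient

∂h/∂x = (122.88 − 121.73) / (-185 − 0) = -0.006216
∂h/∂y = (120.64 − 121.73) / (-300 − 0) = +0.003633
Head at (-105, 380) = 121.73 + (-0.006216)·(-105) + (+0.003633)·(380) = 123.76 m.
That is higher than the 122.88 m at BH-02, so the point is upgradient.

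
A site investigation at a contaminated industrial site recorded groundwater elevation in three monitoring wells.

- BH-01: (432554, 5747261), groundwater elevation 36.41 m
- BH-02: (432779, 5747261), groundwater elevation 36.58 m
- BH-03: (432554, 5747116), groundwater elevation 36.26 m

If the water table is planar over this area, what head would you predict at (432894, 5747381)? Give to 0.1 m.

36.8 m

∂h/∂x = (36.58 − 36.41) / (432779 − 432554) = +0.0007556
∂h/∂y = (36.26 − 36.41) / (5747116 − 5747261) = +0.001034
h(432894, 5747381) = 36.41 + (+0.0007556)·(340) + (+0.001034)·(120) = 36.41 +0.257 +0.124 = 36.791 m.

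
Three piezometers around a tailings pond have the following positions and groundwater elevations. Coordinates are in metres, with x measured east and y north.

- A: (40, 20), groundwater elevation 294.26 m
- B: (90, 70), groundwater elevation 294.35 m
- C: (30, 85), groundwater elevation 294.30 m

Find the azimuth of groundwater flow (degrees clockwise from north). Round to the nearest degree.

233°

Three-point gradient (reference A): Δ to B = (50, 50, +0.09), Δ to C = (-10, 65, +0.04).
∂h/∂x = +0.001027, ∂h/∂y = +0.0007733 (det = 3750).
Flow direction (−∇h) has components (-0.001027 E, -0.0007733 N).
Azimuth = atan2(E, N) = atan2(-0.001027, -0.0007733) = 233.0° ≈ 233°.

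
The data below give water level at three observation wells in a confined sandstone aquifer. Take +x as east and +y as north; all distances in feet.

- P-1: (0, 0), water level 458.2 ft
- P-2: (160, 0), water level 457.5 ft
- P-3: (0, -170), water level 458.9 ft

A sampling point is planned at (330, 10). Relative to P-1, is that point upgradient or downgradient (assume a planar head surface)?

∂h/∂x = (457.5 − 458.2) / (160 − 0) = -0.004375
∂h/∂y = (458.9 − 458.2) / (-170 − 0) = -0.004118
Head at (330, 10) = 458.2 + (-0.004375)·(330) + (-0.004118)·(10) = 456.72 ft.
That is lower than the 458.2 ft at P-1, so the point is downgradient.

downgradient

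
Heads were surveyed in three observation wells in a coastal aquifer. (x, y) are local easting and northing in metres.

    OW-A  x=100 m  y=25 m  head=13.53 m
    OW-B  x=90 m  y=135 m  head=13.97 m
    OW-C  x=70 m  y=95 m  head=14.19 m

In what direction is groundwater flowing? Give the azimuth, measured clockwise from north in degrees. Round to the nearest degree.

099°

With h = a·x + b·y + c and OW-A as origin, the differences give:
  (-10)·a + 110·b = +0.44
  (-30)·a + 70·b = +0.66
Eliminate b (×70 and ×110, subtract): 2600·a = -41.800 → a = ∂h/∂x = -0.01608
Back-substitute: b = ∂h/∂y = +0.002538.
Flow direction (−∇h) has components (+0.01608 E, -0.002538 N).
Azimuth = atan2(E, N) = atan2(+0.01608, -0.002538) = 99.0° ≈ 099°.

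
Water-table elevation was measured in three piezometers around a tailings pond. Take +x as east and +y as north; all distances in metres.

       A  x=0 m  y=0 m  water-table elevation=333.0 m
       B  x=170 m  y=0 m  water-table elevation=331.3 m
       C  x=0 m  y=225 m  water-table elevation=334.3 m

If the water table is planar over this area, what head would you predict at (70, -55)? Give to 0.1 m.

∂h/∂x = (331.3 − 333.0) / (170 − 0) = -0.010000
∂h/∂y = (334.3 − 333.0) / (225 − 0) = +0.005778
h(70, -55) = 333.0 + (-0.010000)·(70) + (+0.005778)·(-55) = 333.0 -0.700 -0.318 = 331.982 m.

332.0 m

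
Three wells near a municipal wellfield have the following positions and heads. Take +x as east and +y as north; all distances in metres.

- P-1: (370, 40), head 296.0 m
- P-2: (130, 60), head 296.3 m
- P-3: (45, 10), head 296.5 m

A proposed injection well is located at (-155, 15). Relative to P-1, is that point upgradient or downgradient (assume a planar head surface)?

upgradient

Taking P-1 as reference: P-2−P-1 = (-240, 20, +0.3); P-3−P-1 = (-325, -30, +0.5).
Solve a·Δx + b·Δy = Δh: det = (-240)·(-30) − (-325)·20 = 13700.
∂h/∂x = [(+0.3)·(-30) − (+0.5)·20] / 13700 = -0.001387
∂h/∂y = [(-240)·(+0.5) − (-325)·(+0.3)] / 13700 = -0.001642
Head at (-155, 15) = 296.0 + (-0.001387)·(-525) + (-0.001642)·(-25) = 296.77 m.
That is higher than the 296.0 m at P-1, so the point is upgradient.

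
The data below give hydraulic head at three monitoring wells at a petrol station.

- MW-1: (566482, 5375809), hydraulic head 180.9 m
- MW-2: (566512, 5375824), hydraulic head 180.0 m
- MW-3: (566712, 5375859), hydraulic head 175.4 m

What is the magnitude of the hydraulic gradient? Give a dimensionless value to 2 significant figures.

Taking MW-1 as reference: MW-2−MW-1 = (30, 15, -0.9); MW-3−MW-1 = (230, 50, -5.5).
Solve a·Δx + b·Δy = Δh: det = 30·50 − 230·15 = -1950.
∂h/∂x = [(-0.9)·50 − (-5.5)·15] / -1950 = -0.01923
∂h/∂y = [30·(-5.5) − 230·(-0.9)] / -1950 = -0.02154
|∇h| = √(-0.01923² + -0.02154²) = 0.02887

0.029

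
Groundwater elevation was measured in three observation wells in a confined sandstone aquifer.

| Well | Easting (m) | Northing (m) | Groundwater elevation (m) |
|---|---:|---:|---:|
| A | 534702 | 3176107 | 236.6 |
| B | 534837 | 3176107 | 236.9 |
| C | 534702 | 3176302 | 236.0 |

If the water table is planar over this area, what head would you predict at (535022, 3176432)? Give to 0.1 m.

236.3 m

∂h/∂x = (236.9 − 236.6) / (534837 − 534702) = +0.002222
∂h/∂y = (236.0 − 236.6) / (3176302 − 3176107) = -0.003077
h(535022, 3176432) = 236.6 + (+0.002222)·(320) + (-0.003077)·(325) = 236.6 +0.711 -1.000 = 236.311 m.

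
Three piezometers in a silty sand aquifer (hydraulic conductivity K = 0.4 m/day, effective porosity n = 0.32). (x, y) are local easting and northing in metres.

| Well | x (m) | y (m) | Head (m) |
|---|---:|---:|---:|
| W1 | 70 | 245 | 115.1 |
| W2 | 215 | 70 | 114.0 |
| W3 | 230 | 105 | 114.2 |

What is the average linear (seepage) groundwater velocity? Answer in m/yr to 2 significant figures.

2.7 m/yr

With h = a·x + b·y + c and W1 as origin, the differences give:
  145·a + (-175)·b = -1.1
  160·a + (-140)·b = -0.9
Eliminate b (×(-140) and ×(-175), subtract): 7700·a = -3.50 → a = ∂h/∂x = -0.0004545
Back-substitute: b = ∂h/∂y = +0.005909.
|∇h| = √(-0.0004545² + 0.005909²) = 0.005926
Seepage velocity v = K·i/n = 0.4 × 0.005926 / 0.32 = 0.007408 m/day = 2.706 m/yr.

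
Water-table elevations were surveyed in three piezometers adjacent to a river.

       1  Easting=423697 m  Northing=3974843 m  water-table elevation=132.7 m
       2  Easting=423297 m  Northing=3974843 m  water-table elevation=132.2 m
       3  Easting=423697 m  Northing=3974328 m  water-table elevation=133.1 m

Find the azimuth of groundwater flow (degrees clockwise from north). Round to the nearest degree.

∂h/∂x = (132.2 − 132.7) / (423297 − 423697) = +0.001250
∂h/∂y = (133.1 − 132.7) / (3974328 − 3974843) = -0.0007767
Flow direction (−∇h) has components (-0.001250 E, +0.0007767 N).
Azimuth = atan2(E, N) = atan2(-0.001250, +0.0007767) = 301.9° ≈ 302°.

302°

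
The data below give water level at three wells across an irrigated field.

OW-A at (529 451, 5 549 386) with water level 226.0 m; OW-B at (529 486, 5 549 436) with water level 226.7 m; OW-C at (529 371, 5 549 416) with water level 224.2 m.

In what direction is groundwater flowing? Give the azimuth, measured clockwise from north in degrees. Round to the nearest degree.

Three-point gradient (reference OW-A): Δ to OW-B = (35, 50, +0.7), Δ to OW-C = (-80, 30, -1.8).
∂h/∂x = +0.02198, ∂h/∂y = -0.001386 (det = 5050).
Flow direction (−∇h) has components (-0.02198 E, +0.001386 N).
Azimuth = atan2(E, N) = atan2(-0.02198, +0.001386) = 273.6° ≈ 274°.

274°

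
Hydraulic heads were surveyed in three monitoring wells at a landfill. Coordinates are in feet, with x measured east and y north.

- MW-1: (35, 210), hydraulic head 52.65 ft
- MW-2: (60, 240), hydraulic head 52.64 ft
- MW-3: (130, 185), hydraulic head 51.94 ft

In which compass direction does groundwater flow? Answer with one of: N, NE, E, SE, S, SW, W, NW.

SE

Taking MW-1 as reference: MW-2−MW-1 = (25, 30, -0.01); MW-3−MW-1 = (95, -25, -0.71).
Solve a·Δx + b·Δy = Δh: det = 25·(-25) − 95·30 = -3475.
∂h/∂x = [(-0.01)·(-25) − (-0.71)·30] / -3475 = -0.006201
∂h/∂y = [25·(-0.71) − 95·(-0.01)] / -3475 = +0.004835
Flow = −∇h = (+0.006201 east, -0.004835 north), which points southeast.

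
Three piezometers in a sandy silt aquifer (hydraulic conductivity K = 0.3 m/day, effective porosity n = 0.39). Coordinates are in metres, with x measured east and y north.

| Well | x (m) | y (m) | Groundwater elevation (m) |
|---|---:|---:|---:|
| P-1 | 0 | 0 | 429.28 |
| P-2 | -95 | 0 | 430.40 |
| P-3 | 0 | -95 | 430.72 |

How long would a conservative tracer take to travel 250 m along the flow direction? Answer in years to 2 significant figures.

∂h/∂x = (430.40 − 429.28) / (-95 − 0) = -0.01179
∂h/∂y = (430.72 − 429.28) / (-95 − 0) = -0.01516
|∇h| = √(-0.01179² + -0.01516²) = 0.0192
Seepage velocity v = K·i/n = 0.3 × 0.0192 / 0.39 = 0.01477 m/day.
t = 250 / 0.01477 = 1.693e+04 days = 46.4 years.

46 years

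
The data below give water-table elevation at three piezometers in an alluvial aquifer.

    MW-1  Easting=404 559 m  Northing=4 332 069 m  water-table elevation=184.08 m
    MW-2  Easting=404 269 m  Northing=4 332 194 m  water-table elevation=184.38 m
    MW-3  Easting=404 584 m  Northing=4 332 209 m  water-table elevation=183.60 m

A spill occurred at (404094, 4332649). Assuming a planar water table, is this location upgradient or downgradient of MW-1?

Differences from MW-1: to MW-2 (Δx, Δy, Δh) = (-290, 125, +0.30); to MW-3 = (25, 140, -0.48).
Solve a·Δx + b·Δy = Δh: det = (-290)·140 − 25·125 = -43725.
∂h/∂x = [(+0.30)·140 − (-0.48)·125] / -43725 = -0.002333
∂h/∂y = [(-290)·(-0.48) − 25·(+0.30)] / -43725 = -0.003012
Head at (404094, 4332649) = 184.08 + (-0.002333)·(-465) + (-0.003012)·(580) = 183.42 m.
That is lower than the 184.08 m at MW-1, so the point is downgradient.

downgradient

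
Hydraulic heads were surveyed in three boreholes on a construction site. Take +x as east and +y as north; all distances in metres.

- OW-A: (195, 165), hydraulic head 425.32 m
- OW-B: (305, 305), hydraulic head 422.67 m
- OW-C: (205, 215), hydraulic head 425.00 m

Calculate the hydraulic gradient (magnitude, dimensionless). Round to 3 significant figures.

0.0215

With h = a·x + b·y + c and OW-A as origin, the differences give:
  110·a + 140·b = -2.65
  10·a + 50·b = -0.32
Eliminate b (×50 and ×140, subtract): 4100·a = -87.700 → a = ∂h/∂x = -0.02139
Back-substitute: b = ∂h/∂y = -0.002122.
|∇h| = √(-0.02139² + -0.002122²) = 0.02149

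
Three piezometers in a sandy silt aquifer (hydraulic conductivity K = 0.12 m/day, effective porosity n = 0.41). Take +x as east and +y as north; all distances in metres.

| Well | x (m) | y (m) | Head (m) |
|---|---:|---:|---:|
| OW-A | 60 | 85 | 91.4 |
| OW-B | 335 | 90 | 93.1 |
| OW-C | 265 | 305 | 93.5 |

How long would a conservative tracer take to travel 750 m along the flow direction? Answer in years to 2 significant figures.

Taking OW-A as reference: OW-B−OW-A = (275, 5, +1.7); OW-C−OW-A = (205, 220, +2.1).
Solve a·Δx + b·Δy = Δh: det = 275·220 − 205·5 = 59475.
∂h/∂x = [(+1.7)·220 − (+2.1)·5] / 59475 = +0.006112
∂h/∂y = [275·(+2.1) − 205·(+1.7)] / 59475 = +0.003850
|∇h| = √(0.006112² + 0.003850²) = 0.007224
Seepage velocity v = K·i/n = 0.12 × 0.007224 / 0.41 = 0.002114 m/day.
t = 750 / 0.002114 = 3.548e+05 days = 971 years.

970 years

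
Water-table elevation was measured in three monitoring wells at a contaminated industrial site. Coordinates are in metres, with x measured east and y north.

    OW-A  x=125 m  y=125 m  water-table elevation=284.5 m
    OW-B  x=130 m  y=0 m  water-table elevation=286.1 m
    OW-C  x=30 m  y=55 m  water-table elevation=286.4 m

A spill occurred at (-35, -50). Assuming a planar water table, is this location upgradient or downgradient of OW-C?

With h = a·x + b·y + c and OW-A as origin, the differences give:
  5·a + (-125)·b = +1.6
  (-95)·a + (-70)·b = +1.9
Eliminate b (×(-70) and ×(-125), subtract): -12225·a = 125.50 → a = ∂h/∂x = -0.01027
Back-substitute: b = ∂h/∂y = -0.01321.
Head at (-35, -50) = 284.5 + (-0.01027)·(-160) + (-0.01321)·(-175) = 288.45 m.
That is higher than the 286.4 m at OW-C, so the point is upgradient.

upgradient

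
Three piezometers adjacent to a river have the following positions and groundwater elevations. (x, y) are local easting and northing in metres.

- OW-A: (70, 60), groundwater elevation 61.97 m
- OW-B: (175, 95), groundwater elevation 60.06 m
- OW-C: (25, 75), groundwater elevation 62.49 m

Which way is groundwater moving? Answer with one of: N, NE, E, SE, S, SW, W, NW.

NE

Taking OW-A as reference: OW-B−OW-A = (105, 35, -1.91); OW-C−OW-A = (-45, 15, +0.52).
Determinant of the coordinate differences = 105·15 − (-45)·35 = 3150.
∂h/∂x = [(-1.91)·15 − (+0.52)·35] / 3150 = -0.01487
∂h/∂y = [105·(+0.52) − (-45)·(-1.91)] / 3150 = -0.009952
Flow = −∇h = (+0.01487 east, +0.009952 north), which points northeast.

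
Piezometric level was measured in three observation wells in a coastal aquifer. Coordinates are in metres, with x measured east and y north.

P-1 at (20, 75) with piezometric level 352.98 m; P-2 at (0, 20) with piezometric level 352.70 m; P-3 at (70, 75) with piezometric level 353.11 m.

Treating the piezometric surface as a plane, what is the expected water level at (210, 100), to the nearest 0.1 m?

Three-point gradient (reference P-1): Δ to P-2 = (-20, -55, -0.28), Δ to P-3 = (50, 0, +0.13).
∂h/∂x = +0.002600, ∂h/∂y = +0.004145 (det = 2750).
h(210, 100) = 352.98 + (+0.002600)·(190) + (+0.004145)·(25) = 352.98 +0.494 +0.104 = 353.578 m.

353.6 m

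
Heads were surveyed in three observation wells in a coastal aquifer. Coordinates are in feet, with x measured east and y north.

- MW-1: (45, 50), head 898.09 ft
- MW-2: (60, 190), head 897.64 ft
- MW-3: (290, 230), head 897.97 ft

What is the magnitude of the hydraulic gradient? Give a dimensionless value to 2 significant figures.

0.0040

Differences from MW-1: to MW-2 (Δx, Δy, Δh) = (15, 140, -0.45); to MW-3 = (245, 180, -0.12).
Solve a·Δx + b·Δy = Δh: det = 15·180 − 245·140 = -31600.
∂h/∂x = [(-0.45)·180 − (-0.12)·140] / -31600 = +0.002032
∂h/∂y = [15·(-0.12) − 245·(-0.45)] / -31600 = -0.003432
|∇h| = √(0.002032² + -0.003432²) = 0.003988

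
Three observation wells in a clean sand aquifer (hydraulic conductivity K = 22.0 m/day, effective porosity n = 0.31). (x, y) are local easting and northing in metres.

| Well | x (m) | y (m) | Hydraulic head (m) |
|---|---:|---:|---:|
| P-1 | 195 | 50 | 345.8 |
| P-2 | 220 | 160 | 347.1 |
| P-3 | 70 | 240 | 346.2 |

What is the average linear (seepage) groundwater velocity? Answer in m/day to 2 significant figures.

1.0 m/day

Differences from P-1: to P-2 (Δx, Δy, Δh) = (25, 110, +1.3); to P-3 = (-125, 190, +0.4).
Determinant of the coordinate differences = 25·190 − (-125)·110 = 18500.
∂h/∂x = [(+1.3)·190 − (+0.4)·110] / 18500 = +0.01097
∂h/∂y = [25·(+0.4) − (-125)·(+1.3)] / 18500 = +0.009324
|∇h| = √(0.01097² + 0.009324²) = 0.0144
Seepage velocity v = K·i/n = 22.0 × 0.0144 / 0.31 = 1.022 m/day.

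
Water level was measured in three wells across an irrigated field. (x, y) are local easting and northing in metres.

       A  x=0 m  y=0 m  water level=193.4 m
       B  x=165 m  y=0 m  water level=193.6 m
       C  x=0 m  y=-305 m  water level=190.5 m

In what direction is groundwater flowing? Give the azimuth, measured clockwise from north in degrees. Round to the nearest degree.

∂h/∂x = (193.6 − 193.4) / (165 − 0) = +0.001212
∂h/∂y = (190.5 − 193.4) / (-305 − 0) = +0.009508
Flow direction (−∇h) has components (-0.001212 E, -0.009508 N).
Azimuth = atan2(E, N) = atan2(-0.001212, -0.009508) = 187.3° ≈ 187°.

187°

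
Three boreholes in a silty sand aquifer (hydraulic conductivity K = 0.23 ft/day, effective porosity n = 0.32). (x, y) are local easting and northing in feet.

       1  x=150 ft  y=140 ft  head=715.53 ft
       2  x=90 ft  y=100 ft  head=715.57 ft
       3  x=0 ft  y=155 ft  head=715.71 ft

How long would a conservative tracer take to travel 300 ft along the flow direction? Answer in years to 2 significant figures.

With h = a·x + b·y + c and 1 as origin, the differences give:
  (-60)·a + (-40)·b = +0.04
  (-150)·a + 15·b = +0.18
Eliminate b (×15 and ×(-40), subtract): -6900·a = 7.800 → a = ∂h/∂x = -0.001130
Back-substitute: b = ∂h/∂y = +0.0006957.
|∇h| = √(-0.001130² + 0.0006957²) = 0.001327
Seepage velocity v = K·i/n = 0.23 × 0.001327 / 0.32 = 0.0009538 ft/day.
t = 300 / 0.0009538 = 3.145e+05 days = 861 years.

860 years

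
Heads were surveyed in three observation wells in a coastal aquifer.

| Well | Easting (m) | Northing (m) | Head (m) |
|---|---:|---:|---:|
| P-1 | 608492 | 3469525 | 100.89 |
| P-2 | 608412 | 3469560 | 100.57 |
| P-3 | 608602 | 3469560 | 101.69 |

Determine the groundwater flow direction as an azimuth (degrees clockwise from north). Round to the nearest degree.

With h = a·x + b·y + c and P-1 as origin, the differences give:
  (-80)·a + 35·b = -0.32
  110·a + 35·b = +0.80
Eliminate b (×35 and ×35, subtract): -6650·a = -39.200 → a = ∂h/∂x = +0.005895
Back-substitute: b = ∂h/∂y = +0.004331.
Flow direction (−∇h) has components (-0.005895 E, -0.004331 N).
Azimuth = atan2(E, N) = atan2(-0.005895, -0.004331) = 233.7° ≈ 234°.

234°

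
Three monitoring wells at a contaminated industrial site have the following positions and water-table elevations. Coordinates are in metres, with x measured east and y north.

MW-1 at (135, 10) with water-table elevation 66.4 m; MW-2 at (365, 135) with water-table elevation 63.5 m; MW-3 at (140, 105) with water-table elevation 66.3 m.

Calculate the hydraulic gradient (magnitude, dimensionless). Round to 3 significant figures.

0.0124

With h = a·x + b·y + c and MW-1 as origin, the differences give:
  230·a + 125·b = -2.9
  5·a + 95·b = -0.1
Eliminate b (×95 and ×125, subtract): 21225·a = -263.00 → a = ∂h/∂x = -0.01239
Back-substitute: b = ∂h/∂y = -0.0004005.
|∇h| = √(-0.01239² + -0.0004005²) = 0.0124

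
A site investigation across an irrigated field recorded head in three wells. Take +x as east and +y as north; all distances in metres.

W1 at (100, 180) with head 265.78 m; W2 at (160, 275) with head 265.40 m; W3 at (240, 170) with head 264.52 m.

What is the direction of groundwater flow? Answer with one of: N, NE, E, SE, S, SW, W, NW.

E

With h = a·x + b·y + c and W1 as origin, the differences give:
  60·a + 95·b = -0.38
  140·a + (-10)·b = -1.26
Eliminate b (×(-10) and ×95, subtract): -13900·a = 123.500 → a = ∂h/∂x = -0.008885
Back-substitute: b = ∂h/∂y = +0.001612.
Flow = −∇h = (+0.008885 east, -0.001612 north), which points east.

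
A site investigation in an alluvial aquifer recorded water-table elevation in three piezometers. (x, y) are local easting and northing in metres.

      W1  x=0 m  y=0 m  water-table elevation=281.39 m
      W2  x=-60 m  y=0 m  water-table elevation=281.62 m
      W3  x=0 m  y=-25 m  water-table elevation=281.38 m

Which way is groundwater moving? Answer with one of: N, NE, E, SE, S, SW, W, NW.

∂h/∂x = (281.62 − 281.39) / (-60 − 0) = -0.003833
∂h/∂y = (281.38 − 281.39) / (-25 − 0) = +0.0004000
Flow = −∇h = (+0.003833 east, -0.0004000 north), which points east.

E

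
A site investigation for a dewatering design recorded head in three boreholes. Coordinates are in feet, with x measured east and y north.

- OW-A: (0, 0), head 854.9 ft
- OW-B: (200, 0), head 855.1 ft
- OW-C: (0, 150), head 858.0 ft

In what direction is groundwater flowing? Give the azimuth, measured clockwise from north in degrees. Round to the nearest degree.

183°

∂h/∂x = (855.1 − 854.9) / (200 − 0) = +0.001000
∂h/∂y = (858.0 − 854.9) / (150 − 0) = +0.02067
Flow direction (−∇h) has components (-0.001000 E, -0.02067 N).
Azimuth = atan2(E, N) = atan2(-0.001000, -0.02067) = 182.8° ≈ 183°.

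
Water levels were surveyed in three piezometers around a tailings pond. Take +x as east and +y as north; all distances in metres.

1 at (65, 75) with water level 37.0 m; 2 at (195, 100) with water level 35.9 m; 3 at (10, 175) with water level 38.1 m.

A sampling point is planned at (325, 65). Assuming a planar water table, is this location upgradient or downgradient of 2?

With h = a·x + b·y + c and 1 as origin, the differences give:
  130·a + 25·b = -1.1
  (-55)·a + 100·b = +1.1
Eliminate b (×100 and ×25, subtract): 14375·a = -137.50 → a = ∂h/∂x = -0.009565
Back-substitute: b = ∂h/∂y = +0.005739.
Head at (325, 65) = 37.0 + (-0.009565)·(260) + (+0.005739)·(-10) = 34.46 m.
That is lower than the 35.9 m at 2, so the point is downgradient.

downgradient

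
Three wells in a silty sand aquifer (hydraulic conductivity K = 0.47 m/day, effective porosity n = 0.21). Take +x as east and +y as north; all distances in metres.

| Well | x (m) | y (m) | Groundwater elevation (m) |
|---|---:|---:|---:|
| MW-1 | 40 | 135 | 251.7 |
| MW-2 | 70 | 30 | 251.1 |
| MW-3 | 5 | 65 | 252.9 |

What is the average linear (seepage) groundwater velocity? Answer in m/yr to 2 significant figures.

Taking MW-1 as reference: MW-2−MW-1 = (30, -105, -0.6); MW-3−MW-1 = (-35, -70, +1.2).
Determinant of the coordinate differences = 30·(-70) − (-35)·(-105) = -5775.
∂h/∂x = [(-0.6)·(-70) − (+1.2)·(-105)] / -5775 = -0.02909
∂h/∂y = [30·(+1.2) − (-35)·(-0.6)] / -5775 = -0.002597
|∇h| = √(-0.02909² + -0.002597²) = 0.02921
Seepage velocity v = K·i/n = 0.47 × 0.02921 / 0.21 = 0.06537 m/day = 23.88 m/yr.

24 m/yr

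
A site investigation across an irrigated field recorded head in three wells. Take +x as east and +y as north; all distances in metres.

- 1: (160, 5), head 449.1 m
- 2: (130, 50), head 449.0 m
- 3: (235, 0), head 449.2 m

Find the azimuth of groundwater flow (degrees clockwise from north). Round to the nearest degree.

318°

Differences from 1: to 2 (Δx, Δy, Δh) = (-30, 45, -0.1); to 3 = (75, -5, +0.1).
Determinant of the coordinate differences = (-30)·(-5) − 75·45 = -3225.
∂h/∂x = [(-0.1)·(-5) − (+0.1)·45] / -3225 = +0.001240
∂h/∂y = [(-30)·(+0.1) − 75·(-0.1)] / -3225 = -0.001395
Flow direction (−∇h) has components (-0.001240 E, +0.001395 N).
Azimuth = atan2(E, N) = atan2(-0.001240, +0.001395) = 318.4° ≈ 318°.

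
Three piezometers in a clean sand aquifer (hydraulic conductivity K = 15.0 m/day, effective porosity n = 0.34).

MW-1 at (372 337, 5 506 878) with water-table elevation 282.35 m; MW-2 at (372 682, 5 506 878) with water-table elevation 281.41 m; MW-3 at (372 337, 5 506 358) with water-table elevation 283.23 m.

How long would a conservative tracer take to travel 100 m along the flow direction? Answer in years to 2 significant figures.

1.9 years

∂h/∂x = (281.41 − 282.35) / (372682 − 372337) = -0.002725
∂h/∂y = (283.23 − 282.35) / (5506358 − 5506878) = -0.001692
|∇h| = √(-0.002725² + -0.001692²) = 0.003208
Seepage velocity v = K·i/n = 15.0 × 0.003208 / 0.34 = 0.1415 m/day.
t = 100 / 0.1415 = 706.7 days = 1.93 years.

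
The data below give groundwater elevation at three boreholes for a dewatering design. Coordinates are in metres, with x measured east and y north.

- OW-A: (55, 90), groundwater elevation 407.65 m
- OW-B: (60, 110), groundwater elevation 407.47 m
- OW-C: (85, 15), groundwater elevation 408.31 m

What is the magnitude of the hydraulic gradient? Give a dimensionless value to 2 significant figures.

With h = a·x + b·y + c and OW-A as origin, the differences give:
  5·a + 20·b = -0.18
  30·a + (-75)·b = +0.66
Eliminate b (×(-75) and ×20, subtract): -975·a = 0.300 → a = ∂h/∂x = -0.0003077
Back-substitute: b = ∂h/∂y = -0.008923.
|∇h| = √(-0.0003077² + -0.008923²) = 0.008928

0.0089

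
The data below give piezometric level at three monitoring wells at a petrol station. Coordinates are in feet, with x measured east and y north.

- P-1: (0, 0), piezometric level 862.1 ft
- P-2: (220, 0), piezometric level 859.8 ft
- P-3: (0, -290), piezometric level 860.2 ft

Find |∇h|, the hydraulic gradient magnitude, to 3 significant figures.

∂h/∂x = (859.8 − 862.1) / (220 − 0) = -0.01045
∂h/∂y = (860.2 − 862.1) / (-290 − 0) = +0.006552
|∇h| = √(-0.01045² + 0.006552²) = 0.01233

0.0123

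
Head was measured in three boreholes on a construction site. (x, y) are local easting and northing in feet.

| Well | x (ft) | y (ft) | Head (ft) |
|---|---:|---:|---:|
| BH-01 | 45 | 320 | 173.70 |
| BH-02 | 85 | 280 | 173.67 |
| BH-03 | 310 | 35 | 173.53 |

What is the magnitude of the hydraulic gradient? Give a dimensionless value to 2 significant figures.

With h = a·x + b·y + c and BH-01 as origin, the differences give:
  40·a + (-40)·b = -0.03
  265·a + (-285)·b = -0.17
Eliminate b (×(-285) and ×(-40), subtract): -800·a = 1.750 → a = ∂h/∂x = -0.002188
Back-substitute: b = ∂h/∂y = -0.001438.
|∇h| = √(-0.002188² + -0.001438²) = 0.002618

0.0026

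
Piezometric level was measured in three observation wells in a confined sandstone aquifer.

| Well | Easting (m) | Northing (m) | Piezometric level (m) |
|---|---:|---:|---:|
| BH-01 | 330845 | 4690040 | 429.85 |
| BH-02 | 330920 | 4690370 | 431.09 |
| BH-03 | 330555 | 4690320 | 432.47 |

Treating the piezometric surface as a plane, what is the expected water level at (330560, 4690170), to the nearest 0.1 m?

431.7 m

Three-point gradient (reference BH-01): Δ to BH-02 = (75, 330, +1.24), Δ to BH-03 = (-290, 280, +2.62).
∂h/∂x = -0.004434, ∂h/∂y = +0.004765 (det = 116700).
h(330560, 4690170) = 429.85 + (-0.004434)·(-285) + (+0.004765)·(130) = 429.85 +1.264 +0.619 = 431.733 m.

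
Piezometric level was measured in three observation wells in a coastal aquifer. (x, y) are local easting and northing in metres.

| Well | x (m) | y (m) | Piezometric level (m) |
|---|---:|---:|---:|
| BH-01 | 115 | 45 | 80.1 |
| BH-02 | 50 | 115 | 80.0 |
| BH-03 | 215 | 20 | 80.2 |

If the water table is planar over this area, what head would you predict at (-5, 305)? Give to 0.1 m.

79.8 m

Three-point gradient (reference BH-01): Δ to BH-02 = (-65, 70, -0.1), Δ to BH-03 = (100, -25, +0.1).
∂h/∂x = +0.0008372, ∂h/∂y = -0.0006512 (det = -5375).
h(-5, 305) = 80.1 + (+0.0008372)·(-120) + (-0.0006512)·(260) = 80.1 -0.100 -0.169 = 79.830 m.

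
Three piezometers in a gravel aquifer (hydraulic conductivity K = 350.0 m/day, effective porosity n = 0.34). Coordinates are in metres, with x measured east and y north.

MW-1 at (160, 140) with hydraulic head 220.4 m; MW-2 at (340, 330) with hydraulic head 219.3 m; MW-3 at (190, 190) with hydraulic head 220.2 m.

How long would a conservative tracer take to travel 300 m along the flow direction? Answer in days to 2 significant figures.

Three-point gradient (reference MW-1): Δ to MW-2 = (180, 190, -1.1), Δ to MW-3 = (30, 50, -0.2).
∂h/∂x = -0.005152, ∂h/∂y = -0.0009091 (det = 3300).
|∇h| = √(-0.005152² + -0.0009091²) = 0.005232
Seepage velocity v = K·i/n = 350.0 × 0.005232 / 0.34 = 5.386 m/day.
t = 300 / 5.386 = 55.7 days.

56 days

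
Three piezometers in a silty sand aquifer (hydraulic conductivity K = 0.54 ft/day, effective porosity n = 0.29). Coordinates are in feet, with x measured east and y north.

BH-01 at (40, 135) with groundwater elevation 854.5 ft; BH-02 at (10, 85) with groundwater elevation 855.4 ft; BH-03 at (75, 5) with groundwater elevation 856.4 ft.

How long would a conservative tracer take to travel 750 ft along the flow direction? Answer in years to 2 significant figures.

68 years

Taking BH-01 as reference: BH-02−BH-01 = (-30, -50, +0.9); BH-03−BH-01 = (35, -130, +1.9).
Determinant of the coordinate differences = (-30)·(-130) − 35·(-50) = 5650.
∂h/∂x = [(+0.9)·(-130) − (+1.9)·(-50)] / 5650 = -0.003894
∂h/∂y = [(-30)·(+1.9) − 35·(+0.9)] / 5650 = -0.01566
|∇h| = √(-0.003894² + -0.01566²) = 0.01614
Seepage velocity v = K·i/n = 0.54 × 0.01614 / 0.29 = 0.03005 ft/day.
t = 750 / 0.03005 = 2.496e+04 days = 68.3 years.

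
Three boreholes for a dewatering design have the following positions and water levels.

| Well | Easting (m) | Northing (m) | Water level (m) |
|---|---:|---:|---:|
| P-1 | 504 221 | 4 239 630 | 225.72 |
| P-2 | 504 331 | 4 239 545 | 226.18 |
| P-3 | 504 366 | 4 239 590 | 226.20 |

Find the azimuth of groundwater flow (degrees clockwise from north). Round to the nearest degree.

Differences from P-1: to P-2 (Δx, Δy, Δh) = (110, -85, +0.46); to P-3 = (145, -40, +0.48).
Determinant of the coordinate differences = 110·(-40) − 145·(-85) = 7925.
∂h/∂x = [(+0.46)·(-40) − (+0.48)·(-85)] / 7925 = +0.002826
∂h/∂y = [110·(+0.48) − 145·(+0.46)] / 7925 = -0.001754
Flow direction (−∇h) has components (-0.002826 E, +0.001754 N).
Azimuth = atan2(E, N) = atan2(-0.002826, +0.001754) = 301.8° ≈ 302°.

302°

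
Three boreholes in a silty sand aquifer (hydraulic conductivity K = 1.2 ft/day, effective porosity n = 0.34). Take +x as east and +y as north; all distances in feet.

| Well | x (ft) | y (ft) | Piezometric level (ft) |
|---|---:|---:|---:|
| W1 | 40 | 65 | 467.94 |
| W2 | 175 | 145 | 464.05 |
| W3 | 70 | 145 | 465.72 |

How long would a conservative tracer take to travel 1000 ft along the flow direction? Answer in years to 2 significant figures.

With h = a·x + b·y + c and W1 as origin, the differences give:
  135·a + 80·b = -3.89
  30·a + 80·b = -2.22
Eliminate b (×80 and ×80, subtract): 8400·a = -133.600 → a = ∂h/∂x = -0.01590
Back-substitute: b = ∂h/∂y = -0.02179.
|∇h| = √(-0.01590² + -0.02179²) = 0.02697
Seepage velocity v = K·i/n = 1.2 × 0.02697 / 0.34 = 0.09519 ft/day.
t = 1000 / 0.09519 = 1.051e+04 days = 28.8 years.

29 years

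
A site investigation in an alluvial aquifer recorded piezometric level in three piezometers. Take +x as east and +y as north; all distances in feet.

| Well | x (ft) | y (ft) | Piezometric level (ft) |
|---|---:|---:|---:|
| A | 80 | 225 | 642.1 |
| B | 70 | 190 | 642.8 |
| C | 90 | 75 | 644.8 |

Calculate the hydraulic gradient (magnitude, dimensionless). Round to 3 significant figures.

0.0192

With h = a·x + b·y + c and A as origin, the differences give:
  (-10)·a + (-35)·b = +0.7
  10·a + (-150)·b = +2.7
Eliminate b (×(-150) and ×(-35), subtract): 1850·a = -10.50 → a = ∂h/∂x = -0.005676
Back-substitute: b = ∂h/∂y = -0.01838.
|∇h| = √(-0.005676² + -0.01838²) = 0.01924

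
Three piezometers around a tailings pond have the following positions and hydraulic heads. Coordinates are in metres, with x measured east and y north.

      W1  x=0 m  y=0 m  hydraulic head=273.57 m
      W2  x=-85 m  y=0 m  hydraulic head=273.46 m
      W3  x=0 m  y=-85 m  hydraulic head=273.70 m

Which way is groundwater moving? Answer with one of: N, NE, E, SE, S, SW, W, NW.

∂h/∂x = (273.46 − 273.57) / (-85 − 0) = +0.001294
∂h/∂y = (273.70 − 273.57) / (-85 − 0) = -0.001529
Flow = −∇h = (-0.001294 east, +0.001529 north), which points northwest.

NW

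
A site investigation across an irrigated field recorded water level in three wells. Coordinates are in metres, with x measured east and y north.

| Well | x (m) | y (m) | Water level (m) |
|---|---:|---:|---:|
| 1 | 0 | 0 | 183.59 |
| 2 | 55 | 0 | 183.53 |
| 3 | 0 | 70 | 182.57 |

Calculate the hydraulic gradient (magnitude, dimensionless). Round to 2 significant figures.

∂h/∂x = (183.53 − 183.59) / (55 − 0) = -0.001091
∂h/∂y = (182.57 − 183.59) / (70 − 0) = -0.01457
|∇h| = √(-0.001091² + -0.01457²) = 0.01461

0.015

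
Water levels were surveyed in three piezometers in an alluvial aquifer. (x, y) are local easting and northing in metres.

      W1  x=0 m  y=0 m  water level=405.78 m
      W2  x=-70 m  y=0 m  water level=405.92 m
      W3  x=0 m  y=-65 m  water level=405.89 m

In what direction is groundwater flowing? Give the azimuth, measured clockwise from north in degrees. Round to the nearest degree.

∂h/∂x = (405.92 − 405.78) / (-70 − 0) = -0.002000
∂h/∂y = (405.89 − 405.78) / (-65 − 0) = -0.001692
Flow direction (−∇h) has components (+0.002000 E, +0.001692 N).
Azimuth = atan2(E, N) = atan2(+0.002000, +0.001692) = 49.8° ≈ 050°.

050°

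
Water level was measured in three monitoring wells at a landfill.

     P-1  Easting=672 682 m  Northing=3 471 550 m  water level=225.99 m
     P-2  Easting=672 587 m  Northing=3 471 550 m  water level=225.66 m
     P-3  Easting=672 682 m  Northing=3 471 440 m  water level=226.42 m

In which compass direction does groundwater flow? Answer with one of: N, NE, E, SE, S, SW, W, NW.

∂h/∂x = (225.66 − 225.99) / (672587 − 672682) = +0.003474
∂h/∂y = (226.42 − 225.99) / (3471440 − 3471550) = -0.003909
Flow = −∇h = (-0.003474 east, +0.003909 north), which points northwest.

NW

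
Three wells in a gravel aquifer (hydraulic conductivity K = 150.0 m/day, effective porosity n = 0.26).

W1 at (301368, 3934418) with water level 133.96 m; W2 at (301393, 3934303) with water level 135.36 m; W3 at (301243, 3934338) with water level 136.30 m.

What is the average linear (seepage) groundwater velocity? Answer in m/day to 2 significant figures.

9.9 m/day

With h = a·x + b·y + c and W1 as origin, the differences give:
  25·a + (-115)·b = +1.40
  (-125)·a + (-80)·b = +2.34
Eliminate b (×(-80) and ×(-115), subtract): -16375·a = 157.100 → a = ∂h/∂x = -0.009594
Back-substitute: b = ∂h/∂y = -0.01426.
|∇h| = √(-0.009594² + -0.01426²) = 0.01719
Seepage velocity v = K·i/n = 150.0 × 0.01719 / 0.26 = 9.917 m/day.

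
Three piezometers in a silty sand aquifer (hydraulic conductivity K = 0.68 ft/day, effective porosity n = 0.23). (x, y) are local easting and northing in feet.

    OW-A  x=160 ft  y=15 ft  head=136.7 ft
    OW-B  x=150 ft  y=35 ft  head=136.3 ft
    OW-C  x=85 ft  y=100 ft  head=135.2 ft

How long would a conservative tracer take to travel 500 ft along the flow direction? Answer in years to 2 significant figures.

19 years

Differences from OW-A: to OW-B (Δx, Δy, Δh) = (-10, 20, -0.4); to OW-C = (-75, 85, -1.5).
Determinant of the coordinate differences = (-10)·85 − (-75)·20 = 650.
∂h/∂x = [(-0.4)·85 − (-1.5)·20] / 650 = -0.006154
∂h/∂y = [(-10)·(-1.5) − (-75)·(-0.4)] / 650 = -0.02308
|∇h| = √(-0.006154² + -0.02308²) = 0.02389
Seepage velocity v = K·i/n = 0.68 × 0.02389 / 0.23 = 0.07063 ft/day.
t = 500 / 0.07063 = 7079 days = 19.4 years.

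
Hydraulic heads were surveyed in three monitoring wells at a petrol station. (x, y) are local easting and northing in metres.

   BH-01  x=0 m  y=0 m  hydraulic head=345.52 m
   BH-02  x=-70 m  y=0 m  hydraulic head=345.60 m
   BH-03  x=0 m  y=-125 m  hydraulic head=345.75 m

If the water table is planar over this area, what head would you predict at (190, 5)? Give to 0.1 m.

345.3 m

∂h/∂x = (345.60 − 345.52) / (-70 − 0) = -0.001143
∂h/∂y = (345.75 − 345.52) / (-125 − 0) = -0.001840
h(190, 5) = 345.52 + (-0.001143)·(190) + (-0.001840)·(5) = 345.52 -0.217 -0.009 = 345.294 m.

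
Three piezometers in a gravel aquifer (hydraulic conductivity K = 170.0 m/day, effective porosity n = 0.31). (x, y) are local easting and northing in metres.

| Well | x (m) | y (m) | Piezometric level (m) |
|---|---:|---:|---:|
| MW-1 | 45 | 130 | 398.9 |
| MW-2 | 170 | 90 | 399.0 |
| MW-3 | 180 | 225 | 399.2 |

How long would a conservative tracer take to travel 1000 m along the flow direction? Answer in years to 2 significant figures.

2.7 years

With h = a·x + b·y + c and MW-1 as origin, the differences give:
  125·a + (-40)·b = +0.1
  135·a + 95·b = +0.3
Eliminate b (×95 and ×(-40), subtract): 17275·a = 21.50 → a = ∂h/∂x = +0.001245
Back-substitute: b = ∂h/∂y = +0.001389.
|∇h| = √(0.001245² + 0.001389²) = 0.001865
Seepage velocity v = K·i/n = 170.0 × 0.001865 / 0.31 = 1.023 m/day.
t = 1000 / 1.023 = 977.5 days = 2.68 years.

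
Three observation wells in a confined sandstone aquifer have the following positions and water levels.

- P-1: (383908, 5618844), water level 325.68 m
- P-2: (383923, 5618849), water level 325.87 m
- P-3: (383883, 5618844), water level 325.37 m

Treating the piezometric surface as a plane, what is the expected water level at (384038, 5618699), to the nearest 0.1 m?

327.2 m

With h = a·x + b·y + c and P-1 as origin, the differences give:
  15·a + 5·b = +0.19
  (-25)·a + 0·b = -0.31
Eliminate b (×0 and ×5, subtract): 125·a = 1.550 → a = ∂h/∂x = +0.01240
Back-substitute: b = ∂h/∂y = +0.0008000.
h(384038, 5618699) = 325.68 + (+0.01240)·(130) + (+0.0008000)·(-145) = 325.68 +1.612 -0.116 = 327.176 m.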